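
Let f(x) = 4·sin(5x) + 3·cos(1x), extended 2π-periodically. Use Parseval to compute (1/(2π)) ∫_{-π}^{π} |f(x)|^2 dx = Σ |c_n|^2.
Σ |c_n|^2 = 25/2

Expand |f|^2 and use orthogonality of {sin(nx), cos(mx)} on [-π, π]:
  ∫_{-π}^{π} sin(nx)^2 dx = π, ∫ cos(mx)^2 dx = π, and cross terms integrate to 0.
So ∫_{-π}^{π} f(x)^2 dx = 4^2 · π + 3^2 · π = (16 + 9)π.
Divide by 2π: (16 + 9)/2 = 25/2.
By Parseval, this equals Σ |c_n|^2.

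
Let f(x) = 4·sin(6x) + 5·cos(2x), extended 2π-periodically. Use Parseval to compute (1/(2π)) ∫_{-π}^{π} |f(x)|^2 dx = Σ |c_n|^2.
Σ |c_n|^2 = 41/2

Expand |f|^2 and use orthogonality of {sin(nx), cos(mx)} on [-π, π]:
  ∫_{-π}^{π} sin(nx)^2 dx = π, ∫ cos(mx)^2 dx = π, and cross terms integrate to 0.
So ∫_{-π}^{π} f(x)^2 dx = 4^2 · π + 5^2 · π = (16 + 25)π.
Divide by 2π: (16 + 25)/2 = 41/2.
By Parseval, this equals Σ |c_n|^2.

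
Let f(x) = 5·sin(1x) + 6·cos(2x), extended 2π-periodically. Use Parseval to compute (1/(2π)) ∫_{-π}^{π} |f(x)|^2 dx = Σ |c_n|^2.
Σ |c_n|^2 = 61/2

Expand |f|^2 and use orthogonality of {sin(nx), cos(mx)} on [-π, π]:
  ∫_{-π}^{π} sin(nx)^2 dx = π, ∫ cos(mx)^2 dx = π, and cross terms integrate to 0.
So ∫_{-π}^{π} f(x)^2 dx = 5^2 · π + 6^2 · π = (25 + 36)π.
Divide by 2π: (25 + 36)/2 = 61/2.
By Parseval, this equals Σ |c_n|^2.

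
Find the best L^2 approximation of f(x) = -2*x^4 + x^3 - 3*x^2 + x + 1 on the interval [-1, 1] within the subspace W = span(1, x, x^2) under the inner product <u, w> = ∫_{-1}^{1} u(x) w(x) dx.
g(x) = -33*x^2/7 + 8*x/5 + 41/35

The best approximation g ∈ W is the orthogonal projection of f onto W. Writing g = a_0 + a_1 x + a_2 x^2, the coefficients solve the normal equations G · a = b where
  G_{ij} = <φ_i, φ_j> and b_i = <f, φ_i>, with φ_0 = 1, φ_1 = x, φ_2 = x^2.
G =
  [2, 0, 2/3]
  [0, 2/3, 0]
  [2/3, 0, 2/5],
b = (-4/5, 16/15, -116/105).
Solving gives a_0 = 41/35, a_1 = 8/5, a_2 = -33/7, so
  g(x) = -33*x^2/7 + 8*x/5 + 41/35.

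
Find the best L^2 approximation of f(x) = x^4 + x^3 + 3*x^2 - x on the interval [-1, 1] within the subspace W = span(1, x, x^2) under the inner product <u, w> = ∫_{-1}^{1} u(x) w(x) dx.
g(x) = 27*x^2/7 - 2*x/5 - 3/35

The best approximation g ∈ W is the orthogonal projection of f onto W. Writing g = a_0 + a_1 x + a_2 x^2, the coefficients solve the normal equations G · a = b where
  G_{ij} = <φ_i, φ_j> and b_i = <f, φ_i>, with φ_0 = 1, φ_1 = x, φ_2 = x^2.
G =
  [2, 0, 2/3]
  [0, 2/3, 0]
  [2/3, 0, 2/5],
b = (12/5, -4/15, 52/35).
Solving gives a_0 = -3/35, a_1 = -2/5, a_2 = 27/7, so
  g(x) = 27*x^2/7 - 2*x/5 - 3/35.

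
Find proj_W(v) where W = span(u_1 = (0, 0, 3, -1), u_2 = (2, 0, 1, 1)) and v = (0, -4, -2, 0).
proj_W(v) = (-2/7, 0, -13/7, 3/7)

Set up U = [u_1 | ... | u_2] ∈ R^(4×2). The projector onto W = col(U) is P = U (U^T U)^(-1) U^T.
Compute U^T U =
  [10, 2]
  [2, 6],
and U^T v = (-6, -2).
Solve U^T U · c = U^T v for the coefficients: c = (-4/7, -1/7). The projection is proj_W(v) = U c.
Check: (v - proj_W(v)) · u_1 = 0  (should be 0).
Check: (v - proj_W(v)) · u_2 = 0  (should be 0).
Result: proj_W(v) = (-2/7, 0, -13/7, 3/7).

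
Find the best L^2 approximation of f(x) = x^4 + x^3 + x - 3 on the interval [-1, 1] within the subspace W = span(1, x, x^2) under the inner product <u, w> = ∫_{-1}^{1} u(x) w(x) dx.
g(x) = 6*x^2/7 + 8*x/5 - 108/35

The best approximation g ∈ W is the orthogonal projection of f onto W. Writing g = a_0 + a_1 x + a_2 x^2, the coefficients solve the normal equations G · a = b where
  G_{ij} = <φ_i, φ_j> and b_i = <f, φ_i>, with φ_0 = 1, φ_1 = x, φ_2 = x^2.
G =
  [2, 0, 2/3]
  [0, 2/3, 0]
  [2/3, 0, 2/5],
b = (-28/5, 16/15, -12/7).
Solving gives a_0 = -108/35, a_1 = 8/5, a_2 = 6/7, so
  g(x) = 6*x^2/7 + 8*x/5 - 108/35.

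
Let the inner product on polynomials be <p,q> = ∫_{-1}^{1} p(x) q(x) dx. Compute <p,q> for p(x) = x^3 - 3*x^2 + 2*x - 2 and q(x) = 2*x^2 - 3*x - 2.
<p,q> = 26/15

Expand the product: p(x)·q(x) = 2*x^5 - 9*x^4 + 11*x^3 - 4*x^2 + 2*x + 4.
∫_{-1}^{1} of each monomial x^k gives [2/(k+1) if k even, 0 if k odd]. Integrating term-by-term (or equivalently evaluating the antiderivative F(x) = x^6/3 - 9*x^5/5 + 11*x^4/4 - 4*x^3/3 + x^2 + 4*x at the endpoints):
  F(1) − F(−1) = 99/20 − (193/60) = 26/15.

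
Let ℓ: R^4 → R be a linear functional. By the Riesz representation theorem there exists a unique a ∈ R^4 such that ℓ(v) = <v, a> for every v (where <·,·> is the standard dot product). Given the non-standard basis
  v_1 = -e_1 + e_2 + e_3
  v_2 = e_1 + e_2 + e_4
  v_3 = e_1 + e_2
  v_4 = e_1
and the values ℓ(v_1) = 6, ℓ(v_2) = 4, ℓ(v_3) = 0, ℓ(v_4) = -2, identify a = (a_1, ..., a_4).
a = (-2, 2, 2, 4)

Write a = (a_1, ..., a_4) in the standard basis. For each basis vector v_i, ℓ(v_i) = <v_i, a> is a linear equation in the a_j's. Collect the n equations into a matrix system V a = ℓ, where row i of V is v_i (expressed in the standard basis). Since V is invertible (lower-triangular with 1s on the diagonal, up to permutation), solve by back-substitution:
  V =
[[-1, 1, 1, 0],
 [1, 1, 0, 1],
 [1, 1, 0, 0],
 [1, 0, 0, 0]]
  V a = (6, 4, 0, -2)
Solving gives a = (-2, 2, 2, 4).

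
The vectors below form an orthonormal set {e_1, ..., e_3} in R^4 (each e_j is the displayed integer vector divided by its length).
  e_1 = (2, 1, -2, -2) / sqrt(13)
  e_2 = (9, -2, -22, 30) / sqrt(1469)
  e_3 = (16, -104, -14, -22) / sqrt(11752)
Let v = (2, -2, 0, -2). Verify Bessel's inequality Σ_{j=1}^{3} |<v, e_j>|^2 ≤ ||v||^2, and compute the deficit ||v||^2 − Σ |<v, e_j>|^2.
Σ |<v, e_j>|^2 = 138/13; ||v||^2 = 12; deficit = 18/13

Write each e_j = u_j / sqrt(<u_j, u_j>) where u_j is the displayed integer vector. Then <v, e_j> = <v, u_j> / sqrt(<u_j, u_j>), so |<v, e_j>|^2 = <v, u_j>^2 / <u_j, u_j>.
Coefficients: <v, e_1> = 6/sqrt(13), <v, e_2> = -38/sqrt(1469), <v, e_3> = 284/sqrt(11752).
Square and sum: Σ |<v, e_j>|^2 = 138/13.
Compute ||v||^2 = v·v = 12.
Deficit = 12 − 138/13 = 18/13 ≥ 0, confirming Bessel's inequality. (The deficit equals ||v − Σ <v,e_j> e_j||^2, the squared distance from v to span{e_j}.)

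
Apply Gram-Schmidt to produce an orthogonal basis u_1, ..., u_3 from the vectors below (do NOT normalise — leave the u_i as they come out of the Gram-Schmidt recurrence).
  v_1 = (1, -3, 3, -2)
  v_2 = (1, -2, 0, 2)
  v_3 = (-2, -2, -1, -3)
Orthogonal basis:
  u_1 = (1, -3, 3, -2)
  u_2 = (20/23, -37/23, -9/23, 52/23)
  u_3 = (-179/99, -397/198, -47/22, -109/99)

Apply the Gram-Schmidt recurrence
  u_1 = v_1
  u_i = v_i − Σ_{j<i} ((v_i · u_j) / (u_j · u_j)) · u_j.

Step by step this gives:
  u_1 = (1, -3, 3, -2)
  u_2 = (20/23, -37/23, -9/23, 52/23)
  u_3 = (-179/99, -397/198, -47/22, -109/99)

Orthogonality check:
  u_2 · u_1 = 0 (should be 0)
  u_3 · u_1 = 0 (should be 0)
  u_3 · u_2 = 0 (should be 0)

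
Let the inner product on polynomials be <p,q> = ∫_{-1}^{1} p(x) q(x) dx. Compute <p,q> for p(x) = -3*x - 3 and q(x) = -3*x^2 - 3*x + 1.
<p,q> = 6

Expand the product: p(x)·q(x) = 9*x^3 + 18*x^2 + 6*x - 3.
∫_{-1}^{1} of each monomial x^k gives [2/(k+1) if k even, 0 if k odd]. Integrating term-by-term (or equivalently evaluating the antiderivative F(x) = 9*x^4/4 + 6*x^3 + 3*x^2 - 3*x at the endpoints):
  F(1) − F(−1) = 33/4 − (9/4) = 6.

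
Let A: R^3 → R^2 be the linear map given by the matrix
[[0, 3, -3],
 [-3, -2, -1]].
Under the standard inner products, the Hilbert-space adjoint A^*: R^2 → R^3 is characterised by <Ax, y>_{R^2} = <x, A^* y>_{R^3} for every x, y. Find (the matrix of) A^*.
A^* = A^T =
[[0, -3],
 [3, -2],
 [-3, -1]]

For real matrices with standard dot products, the defining identity <Ax, y> = <x, A^* y> gives (Ax)^T y = x^T (A^*) y, i.e. x^T A^T y = x^T (A^*) y. Since this holds for all x, y, we must have A^* = A^T. Therefore
A^* =
[[0, -3],
 [3, -2],
 [-3, -1]].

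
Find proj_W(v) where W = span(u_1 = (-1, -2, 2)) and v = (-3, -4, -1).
proj_W(v) = (-1, -2, 2)

Set up U = [u_1 | ... | u_1] ∈ R^(3×1). The projector onto W = col(U) is P = U (U^T U)^(-1) U^T.
Compute U^T U =
  [9],
and U^T v = (9).
Solve U^T U · c = U^T v for the coefficients: c = (1). The projection is proj_W(v) = U c.
Check: (v - proj_W(v)) · u_1 = 0  (should be 0).
Result: proj_W(v) = (-1, -2, 2).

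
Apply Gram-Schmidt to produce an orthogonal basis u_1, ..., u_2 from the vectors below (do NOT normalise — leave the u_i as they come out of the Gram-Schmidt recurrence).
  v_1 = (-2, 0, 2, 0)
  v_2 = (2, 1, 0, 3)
Orthogonal basis:
  u_1 = (-2, 0, 2, 0)
  u_2 = (1, 1, 1, 3)

Apply the Gram-Schmidt recurrence
  u_1 = v_1
  u_i = v_i − Σ_{j<i} ((v_i · u_j) / (u_j · u_j)) · u_j.

Step by step this gives:
  u_1 = (-2, 0, 2, 0)
  u_2 = (1, 1, 1, 3)

Orthogonality check:
  u_2 · u_1 = 0 (should be 0)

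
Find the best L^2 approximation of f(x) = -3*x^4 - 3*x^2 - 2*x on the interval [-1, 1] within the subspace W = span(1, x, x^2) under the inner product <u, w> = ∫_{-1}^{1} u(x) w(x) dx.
g(x) = -39*x^2/7 - 2*x + 9/35

The best approximation g ∈ W is the orthogonal projection of f onto W. Writing g = a_0 + a_1 x + a_2 x^2, the coefficients solve the normal equations G · a = b where
  G_{ij} = <φ_i, φ_j> and b_i = <f, φ_i>, with φ_0 = 1, φ_1 = x, φ_2 = x^2.
G =
  [2, 0, 2/3]
  [0, 2/3, 0]
  [2/3, 0, 2/5],
b = (-16/5, -4/3, -72/35).
Solving gives a_0 = 9/35, a_1 = -2, a_2 = -39/7, so
  g(x) = -39*x^2/7 - 2*x + 9/35.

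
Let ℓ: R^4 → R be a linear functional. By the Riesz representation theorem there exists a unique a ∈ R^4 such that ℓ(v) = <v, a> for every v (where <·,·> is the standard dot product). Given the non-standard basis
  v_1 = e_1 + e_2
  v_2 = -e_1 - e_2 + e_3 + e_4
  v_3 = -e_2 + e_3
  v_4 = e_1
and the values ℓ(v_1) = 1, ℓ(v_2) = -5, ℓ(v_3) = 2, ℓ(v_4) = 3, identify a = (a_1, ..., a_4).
a = (3, -2, 0, -4)

Write a = (a_1, ..., a_4) in the standard basis. For each basis vector v_i, ℓ(v_i) = <v_i, a> is a linear equation in the a_j's. Collect the n equations into a matrix system V a = ℓ, where row i of V is v_i (expressed in the standard basis). Since V is invertible (lower-triangular with 1s on the diagonal, up to permutation), solve by back-substitution:
  V =
[[1, 1, 0, 0],
 [-1, -1, 1, 1],
 [0, -1, 1, 0],
 [1, 0, 0, 0]]
  V a = (1, -5, 2, 3)
Solving gives a = (3, -2, 0, -4).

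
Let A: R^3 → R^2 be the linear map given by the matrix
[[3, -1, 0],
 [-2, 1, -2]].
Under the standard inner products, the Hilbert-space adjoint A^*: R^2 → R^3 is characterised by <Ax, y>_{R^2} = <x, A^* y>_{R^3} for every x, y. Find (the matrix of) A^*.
A^* = A^T =
[[3, -2],
 [-1, 1],
 [0, -2]]

For real matrices with standard dot products, the defining identity <Ax, y> = <x, A^* y> gives (Ax)^T y = x^T (A^*) y, i.e. x^T A^T y = x^T (A^*) y. Since this holds for all x, y, we must have A^* = A^T. Therefore
A^* =
[[3, -2],
 [-1, 1],
 [0, -2]].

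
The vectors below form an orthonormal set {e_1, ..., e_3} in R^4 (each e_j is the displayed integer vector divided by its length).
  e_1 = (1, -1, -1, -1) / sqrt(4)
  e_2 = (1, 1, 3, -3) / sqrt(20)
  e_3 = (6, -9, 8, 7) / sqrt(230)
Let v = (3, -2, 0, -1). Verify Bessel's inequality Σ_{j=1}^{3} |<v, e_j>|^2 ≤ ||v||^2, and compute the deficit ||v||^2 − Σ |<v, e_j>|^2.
Σ |<v, e_j>|^2 = 619/46; ||v||^2 = 14; deficit = 25/46

Write each e_j = u_j / sqrt(<u_j, u_j>) where u_j is the displayed integer vector. Then <v, e_j> = <v, u_j> / sqrt(<u_j, u_j>), so |<v, e_j>|^2 = <v, u_j>^2 / <u_j, u_j>.
Coefficients: <v, e_1> = 6/sqrt(4), <v, e_2> = 4/sqrt(20), <v, e_3> = 29/sqrt(230).
Square and sum: Σ |<v, e_j>|^2 = 619/46.
Compute ||v||^2 = v·v = 14.
Deficit = 14 − 619/46 = 25/46 ≥ 0, confirming Bessel's inequality. (The deficit equals ||v − Σ <v,e_j> e_j||^2, the squared distance from v to span{e_j}.)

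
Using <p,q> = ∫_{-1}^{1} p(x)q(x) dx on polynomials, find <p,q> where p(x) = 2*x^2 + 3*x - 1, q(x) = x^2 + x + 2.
<p,q> = 4/5

Expand the product: p(x)·q(x) = 2*x^4 + 5*x^3 + 6*x^2 + 5*x - 2.
∫_{-1}^{1} of each monomial x^k gives [2/(k+1) if k even, 0 if k odd]. Integrating term-by-term (or equivalently evaluating the antiderivative F(x) = 2*x^5/5 + 5*x^4/4 + 2*x^3 + 5*x^2/2 - 2*x at the endpoints):
  F(1) − F(−1) = 83/20 − (67/20) = 4/5.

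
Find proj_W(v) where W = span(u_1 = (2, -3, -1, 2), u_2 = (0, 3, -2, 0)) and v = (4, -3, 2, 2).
proj_W(v) = (312/185, -771/185, 46/185, 312/185)

Set up U = [u_1 | ... | u_2] ∈ R^(4×2). The projector onto W = col(U) is P = U (U^T U)^(-1) U^T.
Compute U^T U =
  [18, -7]
  [-7, 13],
and U^T v = (19, -13).
Solve U^T U · c = U^T v for the coefficients: c = (156/185, -101/185). The projection is proj_W(v) = U c.
Check: (v - proj_W(v)) · u_1 = 0  (should be 0).
Check: (v - proj_W(v)) · u_2 = 0  (should be 0).
Result: proj_W(v) = (312/185, -771/185, 46/185, 312/185).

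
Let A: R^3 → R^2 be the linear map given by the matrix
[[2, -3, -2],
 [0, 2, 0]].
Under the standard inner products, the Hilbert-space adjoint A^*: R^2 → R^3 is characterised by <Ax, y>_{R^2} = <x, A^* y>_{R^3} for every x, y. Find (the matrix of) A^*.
A^* = A^T =
[[2, 0],
 [-3, 2],
 [-2, 0]]

For real matrices with standard dot products, the defining identity <Ax, y> = <x, A^* y> gives (Ax)^T y = x^T (A^*) y, i.e. x^T A^T y = x^T (A^*) y. Since this holds for all x, y, we must have A^* = A^T. Therefore
A^* =
[[2, 0],
 [-3, 2],
 [-2, 0]].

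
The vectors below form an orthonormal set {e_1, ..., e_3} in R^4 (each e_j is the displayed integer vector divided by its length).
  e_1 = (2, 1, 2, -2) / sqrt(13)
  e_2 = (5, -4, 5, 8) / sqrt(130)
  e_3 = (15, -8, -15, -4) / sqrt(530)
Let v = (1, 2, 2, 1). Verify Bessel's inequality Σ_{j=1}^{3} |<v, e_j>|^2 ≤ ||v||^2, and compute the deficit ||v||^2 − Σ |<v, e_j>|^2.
Σ |<v, e_j>|^2 = 361/53; ||v||^2 = 10; deficit = 169/53

Write each e_j = u_j / sqrt(<u_j, u_j>) where u_j is the displayed integer vector. Then <v, e_j> = <v, u_j> / sqrt(<u_j, u_j>), so |<v, e_j>|^2 = <v, u_j>^2 / <u_j, u_j>.
Coefficients: <v, e_1> = 6/sqrt(13), <v, e_2> = 15/sqrt(130), <v, e_3> = -35/sqrt(530).
Square and sum: Σ |<v, e_j>|^2 = 361/53.
Compute ||v||^2 = v·v = 10.
Deficit = 10 − 361/53 = 169/53 ≥ 0, confirming Bessel's inequality. (The deficit equals ||v − Σ <v,e_j> e_j||^2, the squared distance from v to span{e_j}.)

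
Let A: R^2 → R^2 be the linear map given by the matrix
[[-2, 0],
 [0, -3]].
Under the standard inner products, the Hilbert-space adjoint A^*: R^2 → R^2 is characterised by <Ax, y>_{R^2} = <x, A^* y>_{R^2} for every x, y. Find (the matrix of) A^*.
A^* = A^T =
[[-2, 0],
 [0, -3]]

For real matrices with standard dot products, the defining identity <Ax, y> = <x, A^* y> gives (Ax)^T y = x^T (A^*) y, i.e. x^T A^T y = x^T (A^*) y. Since this holds for all x, y, we must have A^* = A^T. Therefore
A^* =
[[-2, 0],
 [0, -3]].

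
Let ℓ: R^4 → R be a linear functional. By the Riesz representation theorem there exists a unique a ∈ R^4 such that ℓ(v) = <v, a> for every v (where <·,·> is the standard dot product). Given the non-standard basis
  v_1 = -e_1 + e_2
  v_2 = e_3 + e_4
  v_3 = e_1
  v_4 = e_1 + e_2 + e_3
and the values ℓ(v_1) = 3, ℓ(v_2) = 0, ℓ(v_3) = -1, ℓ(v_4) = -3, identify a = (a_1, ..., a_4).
a = (-1, 2, -4, 4)

Write a = (a_1, ..., a_4) in the standard basis. For each basis vector v_i, ℓ(v_i) = <v_i, a> is a linear equation in the a_j's. Collect the n equations into a matrix system V a = ℓ, where row i of V is v_i (expressed in the standard basis). Since V is invertible (lower-triangular with 1s on the diagonal, up to permutation), solve by back-substitution:
  V =
[[-1, 1, 0, 0],
 [0, 0, 1, 1],
 [1, 0, 0, 0],
 [1, 1, 1, 0]]
  V a = (3, 0, -1, -3)
Solving gives a = (-1, 2, -4, 4).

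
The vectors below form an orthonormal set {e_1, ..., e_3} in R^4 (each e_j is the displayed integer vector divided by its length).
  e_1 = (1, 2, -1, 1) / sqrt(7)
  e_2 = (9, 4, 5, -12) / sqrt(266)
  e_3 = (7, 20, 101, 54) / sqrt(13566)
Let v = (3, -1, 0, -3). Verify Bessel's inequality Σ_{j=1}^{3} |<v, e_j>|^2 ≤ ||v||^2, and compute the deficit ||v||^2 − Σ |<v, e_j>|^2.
Σ |<v, e_j>|^2 = 794/51; ||v||^2 = 19; deficit = 175/51

Write each e_j = u_j / sqrt(<u_j, u_j>) where u_j is the displayed integer vector. Then <v, e_j> = <v, u_j> / sqrt(<u_j, u_j>), so |<v, e_j>|^2 = <v, u_j>^2 / <u_j, u_j>.
Coefficients: <v, e_1> = -2/sqrt(7), <v, e_2> = 59/sqrt(266), <v, e_3> = -161/sqrt(13566).
Square and sum: Σ |<v, e_j>|^2 = 794/51.
Compute ||v||^2 = v·v = 19.
Deficit = 19 − 794/51 = 175/51 ≥ 0, confirming Bessel's inequality. (The deficit equals ||v − Σ <v,e_j> e_j||^2, the squared distance from v to span{e_j}.)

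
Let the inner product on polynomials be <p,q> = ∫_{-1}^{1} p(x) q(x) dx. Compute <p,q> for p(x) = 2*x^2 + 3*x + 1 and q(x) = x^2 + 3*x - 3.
<p,q> = -38/15

Expand the product: p(x)·q(x) = 2*x^4 + 9*x^3 + 4*x^2 - 6*x - 3.
∫_{-1}^{1} of each monomial x^k gives [2/(k+1) if k even, 0 if k odd]. Integrating term-by-term (or equivalently evaluating the antiderivative F(x) = 2*x^5/5 + 9*x^4/4 + 4*x^3/3 - 3*x^2 - 3*x at the endpoints):
  F(1) − F(−1) = -121/60 − (31/60) = -38/15.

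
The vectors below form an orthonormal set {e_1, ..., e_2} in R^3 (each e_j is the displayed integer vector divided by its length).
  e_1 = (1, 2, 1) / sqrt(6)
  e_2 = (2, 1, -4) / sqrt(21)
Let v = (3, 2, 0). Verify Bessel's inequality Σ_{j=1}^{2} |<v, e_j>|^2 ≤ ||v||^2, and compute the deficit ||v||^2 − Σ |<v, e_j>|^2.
Σ |<v, e_j>|^2 = 157/14; ||v||^2 = 13; deficit = 25/14

Write each e_j = u_j / sqrt(<u_j, u_j>) where u_j is the displayed integer vector. Then <v, e_j> = <v, u_j> / sqrt(<u_j, u_j>), so |<v, e_j>|^2 = <v, u_j>^2 / <u_j, u_j>.
Coefficients: <v, e_1> = 7/sqrt(6), <v, e_2> = 8/sqrt(21).
Square and sum: Σ |<v, e_j>|^2 = 157/14.
Compute ||v||^2 = v·v = 13.
Deficit = 13 − 157/14 = 25/14 ≥ 0, confirming Bessel's inequality. (The deficit equals ||v − Σ <v,e_j> e_j||^2, the squared distance from v to span{e_j}.)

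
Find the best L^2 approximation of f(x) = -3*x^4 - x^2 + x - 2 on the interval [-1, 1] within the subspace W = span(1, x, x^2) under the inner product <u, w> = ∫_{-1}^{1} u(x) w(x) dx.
g(x) = -25*x^2/7 + x - 61/35

The best approximation g ∈ W is the orthogonal projection of f onto W. Writing g = a_0 + a_1 x + a_2 x^2, the coefficients solve the normal equations G · a = b where
  G_{ij} = <φ_i, φ_j> and b_i = <f, φ_i>, with φ_0 = 1, φ_1 = x, φ_2 = x^2.
G =
  [2, 0, 2/3]
  [0, 2/3, 0]
  [2/3, 0, 2/5],
b = (-88/15, 2/3, -272/105).
Solving gives a_0 = -61/35, a_1 = 1, a_2 = -25/7, so
  g(x) = -25*x^2/7 + x - 61/35.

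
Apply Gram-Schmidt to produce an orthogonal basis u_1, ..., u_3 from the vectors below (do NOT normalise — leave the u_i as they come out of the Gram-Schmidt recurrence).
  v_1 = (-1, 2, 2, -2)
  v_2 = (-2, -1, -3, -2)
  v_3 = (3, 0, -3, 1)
Orthogonal basis:
  u_1 = (-1, 2, 2, -2)
  u_2 = (-28/13, -9/13, -35/13, -30/13)
  u_3 = (238/115, 383/230, -65/46, -18/23)

Apply the Gram-Schmidt recurrence
  u_1 = v_1
  u_i = v_i − Σ_{j<i} ((v_i · u_j) / (u_j · u_j)) · u_j.

Step by step this gives:
  u_1 = (-1, 2, 2, -2)
  u_2 = (-28/13, -9/13, -35/13, -30/13)
  u_3 = (238/115, 383/230, -65/46, -18/23)

Orthogonality check:
  u_2 · u_1 = 0 (should be 0)
  u_3 · u_1 = 0 (should be 0)
  u_3 · u_2 = 0 (should be 0)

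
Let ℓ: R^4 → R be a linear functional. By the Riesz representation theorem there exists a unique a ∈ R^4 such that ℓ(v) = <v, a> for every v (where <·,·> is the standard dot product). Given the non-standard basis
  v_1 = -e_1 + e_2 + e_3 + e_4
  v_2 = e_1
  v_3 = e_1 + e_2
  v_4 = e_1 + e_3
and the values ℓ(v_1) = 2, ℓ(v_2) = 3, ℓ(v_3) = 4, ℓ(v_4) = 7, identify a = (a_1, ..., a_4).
a = (3, 1, 4, 0)

Write a = (a_1, ..., a_4) in the standard basis. For each basis vector v_i, ℓ(v_i) = <v_i, a> is a linear equation in the a_j's. Collect the n equations into a matrix system V a = ℓ, where row i of V is v_i (expressed in the standard basis). Since V is invertible (lower-triangular with 1s on the diagonal, up to permutation), solve by back-substitution:
  V =
[[-1, 1, 1, 1],
 [1, 0, 0, 0],
 [1, 1, 0, 0],
 [1, 0, 1, 0]]
  V a = (2, 3, 4, 7)
Solving gives a = (3, 1, 4, 0).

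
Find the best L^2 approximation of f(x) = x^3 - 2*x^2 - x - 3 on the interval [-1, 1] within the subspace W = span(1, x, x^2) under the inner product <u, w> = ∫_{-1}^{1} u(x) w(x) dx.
g(x) = -2*x^2 - 2*x/5 - 3

The best approximation g ∈ W is the orthogonal projection of f onto W. Writing g = a_0 + a_1 x + a_2 x^2, the coefficients solve the normal equations G · a = b where
  G_{ij} = <φ_i, φ_j> and b_i = <f, φ_i>, with φ_0 = 1, φ_1 = x, φ_2 = x^2.
G =
  [2, 0, 2/3]
  [0, 2/3, 0]
  [2/3, 0, 2/5],
b = (-22/3, -4/15, -14/5).
Solving gives a_0 = -3, a_1 = -2/5, a_2 = -2, so
  g(x) = -2*x^2 - 2*x/5 - 3.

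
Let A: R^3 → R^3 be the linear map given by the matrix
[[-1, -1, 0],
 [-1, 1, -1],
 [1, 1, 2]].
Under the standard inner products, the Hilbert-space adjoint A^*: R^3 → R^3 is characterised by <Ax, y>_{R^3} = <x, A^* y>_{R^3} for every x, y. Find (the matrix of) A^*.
A^* = A^T =
[[-1, -1, 1],
 [-1, 1, 1],
 [0, -1, 2]]

For real matrices with standard dot products, the defining identity <Ax, y> = <x, A^* y> gives (Ax)^T y = x^T (A^*) y, i.e. x^T A^T y = x^T (A^*) y. Since this holds for all x, y, we must have A^* = A^T. Therefore
A^* =
[[-1, -1, 1],
 [-1, 1, 1],
 [0, -1, 2]].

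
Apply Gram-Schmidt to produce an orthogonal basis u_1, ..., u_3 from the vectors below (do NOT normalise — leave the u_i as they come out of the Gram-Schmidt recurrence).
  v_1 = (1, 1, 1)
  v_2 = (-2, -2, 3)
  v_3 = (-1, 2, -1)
Orthogonal basis:
  u_1 = (1, 1, 1)
  u_2 = (-5/3, -5/3, 10/3)
  u_3 = (-3/2, 3/2, 0)

Apply the Gram-Schmidt recurrence
  u_1 = v_1
  u_i = v_i − Σ_{j<i} ((v_i · u_j) / (u_j · u_j)) · u_j.

Step by step this gives:
  u_1 = (1, 1, 1)
  u_2 = (-5/3, -5/3, 10/3)
  u_3 = (-3/2, 3/2, 0)

Orthogonality check:
  u_2 · u_1 = 0 (should be 0)
  u_3 · u_1 = 0 (should be 0)
  u_3 · u_2 = 0 (should be 0)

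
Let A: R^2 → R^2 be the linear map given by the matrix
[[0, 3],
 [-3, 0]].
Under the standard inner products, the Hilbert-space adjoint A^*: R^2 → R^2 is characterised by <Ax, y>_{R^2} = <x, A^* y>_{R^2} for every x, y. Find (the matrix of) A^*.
A^* = A^T =
[[0, -3],
 [3, 0]]

For real matrices with standard dot products, the defining identity <Ax, y> = <x, A^* y> gives (Ax)^T y = x^T (A^*) y, i.e. x^T A^T y = x^T (A^*) y. Since this holds for all x, y, we must have A^* = A^T. Therefore
A^* =
[[0, -3],
 [3, 0]].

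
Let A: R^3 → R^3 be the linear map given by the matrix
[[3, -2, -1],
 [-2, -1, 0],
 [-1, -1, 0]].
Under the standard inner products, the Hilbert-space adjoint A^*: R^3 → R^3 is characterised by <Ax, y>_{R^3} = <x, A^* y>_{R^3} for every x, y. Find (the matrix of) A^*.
A^* = A^T =
[[3, -2, -1],
 [-2, -1, -1],
 [-1, 0, 0]]

For real matrices with standard dot products, the defining identity <Ax, y> = <x, A^* y> gives (Ax)^T y = x^T (A^*) y, i.e. x^T A^T y = x^T (A^*) y. Since this holds for all x, y, we must have A^* = A^T. Therefore
A^* =
[[3, -2, -1],
 [-2, -1, -1],
 [-1, 0, 0]].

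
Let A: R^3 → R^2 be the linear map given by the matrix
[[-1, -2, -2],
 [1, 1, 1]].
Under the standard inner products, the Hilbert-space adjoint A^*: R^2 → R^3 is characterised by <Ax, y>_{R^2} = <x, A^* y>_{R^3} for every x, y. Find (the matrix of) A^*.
A^* = A^T =
[[-1, 1],
 [-2, 1],
 [-2, 1]]

For real matrices with standard dot products, the defining identity <Ax, y> = <x, A^* y> gives (Ax)^T y = x^T (A^*) y, i.e. x^T A^T y = x^T (A^*) y. Since this holds for all x, y, we must have A^* = A^T. Therefore
A^* =
[[-1, 1],
 [-2, 1],
 [-2, 1]].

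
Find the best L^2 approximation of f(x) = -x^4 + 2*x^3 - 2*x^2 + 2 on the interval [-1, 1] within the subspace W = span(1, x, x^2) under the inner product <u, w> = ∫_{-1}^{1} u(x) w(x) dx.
g(x) = -20*x^2/7 + 6*x/5 + 73/35

The best approximation g ∈ W is the orthogonal projection of f onto W. Writing g = a_0 + a_1 x + a_2 x^2, the coefficients solve the normal equations G · a = b where
  G_{ij} = <φ_i, φ_j> and b_i = <f, φ_i>, with φ_0 = 1, φ_1 = x, φ_2 = x^2.
G =
  [2, 0, 2/3]
  [0, 2/3, 0]
  [2/3, 0, 2/5],
b = (34/15, 4/5, 26/105).
Solving gives a_0 = 73/35, a_1 = 6/5, a_2 = -20/7, so
  g(x) = -20*x^2/7 + 6*x/5 + 73/35.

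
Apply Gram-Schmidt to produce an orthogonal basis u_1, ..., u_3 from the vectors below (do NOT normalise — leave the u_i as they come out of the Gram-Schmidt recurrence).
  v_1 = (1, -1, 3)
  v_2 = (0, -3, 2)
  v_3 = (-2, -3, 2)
Orthogonal basis:
  u_1 = (1, -1, 3)
  u_2 = (-9/11, -24/11, -5/11)
  u_3 = (-49/31, 14/31, 21/31)

Apply the Gram-Schmidt recurrence
  u_1 = v_1
  u_i = v_i − Σ_{j<i} ((v_i · u_j) / (u_j · u_j)) · u_j.

Step by step this gives:
  u_1 = (1, -1, 3)
  u_2 = (-9/11, -24/11, -5/11)
  u_3 = (-49/31, 14/31, 21/31)

Orthogonality check:
  u_2 · u_1 = 0 (should be 0)
  u_3 · u_1 = 0 (should be 0)
  u_3 · u_2 = 0 (should be 0)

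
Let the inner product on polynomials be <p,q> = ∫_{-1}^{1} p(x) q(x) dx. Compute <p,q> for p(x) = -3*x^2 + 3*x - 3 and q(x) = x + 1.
<p,q> = -6

Expand the product: p(x)·q(x) = -3*x^3 - 3.
∫_{-1}^{1} of each monomial x^k gives [2/(k+1) if k even, 0 if k odd]. Integrating term-by-term (or equivalently evaluating the antiderivative F(x) = -3*x^4/4 - 3*x at the endpoints):
  F(1) − F(−1) = -15/4 − (9/4) = -6.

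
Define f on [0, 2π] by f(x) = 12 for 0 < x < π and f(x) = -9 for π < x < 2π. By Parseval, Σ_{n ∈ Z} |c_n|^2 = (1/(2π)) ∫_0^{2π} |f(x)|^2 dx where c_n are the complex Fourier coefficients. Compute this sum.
Σ |c_n|^2 = 225/2

Parseval equates the L^2 energy of f (normalised by 1/(2π)) with the ℓ^2 sum of its Fourier coefficients: (1/(2π)) ∫_0^{2π} |f|^2 = Σ |c_n|^2.
Compute the left side: (1/(2π)) [∫_0^π 12^2 dx + ∫_π^{2π} (-9)^2 dx] = (1/(2π)) · (144π + 81π) = (144 + 81)/2 = 225/2.
So Σ_{n ∈ Z} |c_n|^2 = 225/2.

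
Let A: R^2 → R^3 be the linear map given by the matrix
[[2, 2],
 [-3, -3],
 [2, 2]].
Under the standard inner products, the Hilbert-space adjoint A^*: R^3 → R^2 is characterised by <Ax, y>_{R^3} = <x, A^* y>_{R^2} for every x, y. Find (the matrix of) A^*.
A^* = A^T =
[[2, -3, 2],
 [2, -3, 2]]

For real matrices with standard dot products, the defining identity <Ax, y> = <x, A^* y> gives (Ax)^T y = x^T (A^*) y, i.e. x^T A^T y = x^T (A^*) y. Since this holds for all x, y, we must have A^* = A^T. Therefore
A^* =
[[2, -3, 2],
 [2, -3, 2]].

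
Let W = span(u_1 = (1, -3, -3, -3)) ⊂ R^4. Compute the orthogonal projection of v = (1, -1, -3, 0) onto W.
proj_W(v) = (13/28, -39/28, -39/28, -39/28)

Set up U = [u_1 | ... | u_1] ∈ R^(4×1). The projector onto W = col(U) is P = U (U^T U)^(-1) U^T.
Compute U^T U =
  [28],
and U^T v = (13).
Solve U^T U · c = U^T v for the coefficients: c = (13/28). The projection is proj_W(v) = U c.
Check: (v - proj_W(v)) · u_1 = 0  (should be 0).
Result: proj_W(v) = (13/28, -39/28, -39/28, -39/28).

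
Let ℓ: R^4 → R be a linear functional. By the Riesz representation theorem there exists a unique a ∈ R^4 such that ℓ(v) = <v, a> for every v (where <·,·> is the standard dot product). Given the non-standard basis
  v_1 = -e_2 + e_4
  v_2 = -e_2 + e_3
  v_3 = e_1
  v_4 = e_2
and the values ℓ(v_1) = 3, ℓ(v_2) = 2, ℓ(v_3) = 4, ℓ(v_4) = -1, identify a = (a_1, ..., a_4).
a = (4, -1, 1, 2)

Write a = (a_1, ..., a_4) in the standard basis. For each basis vector v_i, ℓ(v_i) = <v_i, a> is a linear equation in the a_j's. Collect the n equations into a matrix system V a = ℓ, where row i of V is v_i (expressed in the standard basis). Since V is invertible (lower-triangular with 1s on the diagonal, up to permutation), solve by back-substitution:
  V =
[[0, -1, 0, 1],
 [0, -1, 1, 0],
 [1, 0, 0, 0],
 [0, 1, 0, 0]]
  V a = (3, 2, 4, -1)
Solving gives a = (4, -1, 1, 2).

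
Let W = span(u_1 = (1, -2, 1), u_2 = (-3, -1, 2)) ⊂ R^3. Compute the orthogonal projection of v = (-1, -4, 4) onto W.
proj_W(v) = (-98/83, -357/83, 297/83)

Set up U = [u_1 | ... | u_2] ∈ R^(3×2). The projector onto W = col(U) is P = U (U^T U)^(-1) U^T.
Compute U^T U =
  [6, 1]
  [1, 14],
and U^T v = (11, 15).
Solve U^T U · c = U^T v for the coefficients: c = (139/83, 79/83). The projection is proj_W(v) = U c.
Check: (v - proj_W(v)) · u_1 = 0  (should be 0).
Check: (v - proj_W(v)) · u_2 = 0  (should be 0).
Result: proj_W(v) = (-98/83, -357/83, 297/83).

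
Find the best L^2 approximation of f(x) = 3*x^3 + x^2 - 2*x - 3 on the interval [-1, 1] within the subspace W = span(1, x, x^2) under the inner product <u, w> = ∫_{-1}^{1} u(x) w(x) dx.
g(x) = x^2 - x/5 - 3

The best approximation g ∈ W is the orthogonal projection of f onto W. Writing g = a_0 + a_1 x + a_2 x^2, the coefficients solve the normal equations G · a = b where
  G_{ij} = <φ_i, φ_j> and b_i = <f, φ_i>, with φ_0 = 1, φ_1 = x, φ_2 = x^2.
G =
  [2, 0, 2/3]
  [0, 2/3, 0]
  [2/3, 0, 2/5],
b = (-16/3, -2/15, -8/5).
Solving gives a_0 = -3, a_1 = -1/5, a_2 = 1, so
  g(x) = x^2 - x/5 - 3.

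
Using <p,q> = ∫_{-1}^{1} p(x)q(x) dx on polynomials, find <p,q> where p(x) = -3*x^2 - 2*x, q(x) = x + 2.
<p,q> = -16/3

Expand the product: p(x)·q(x) = -3*x^3 - 8*x^2 - 4*x.
∫_{-1}^{1} of each monomial x^k gives [2/(k+1) if k even, 0 if k odd]. Integrating term-by-term (or equivalently evaluating the antiderivative F(x) = -3*x^4/4 - 8*x^3/3 - 2*x^2 at the endpoints):
  F(1) − F(−1) = -65/12 − (-1/12) = -16/3.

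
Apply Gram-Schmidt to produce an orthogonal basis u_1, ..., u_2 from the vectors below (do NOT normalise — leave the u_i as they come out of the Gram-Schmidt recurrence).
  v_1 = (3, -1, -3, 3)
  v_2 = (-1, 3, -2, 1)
Orthogonal basis:
  u_1 = (3, -1, -3, 3)
  u_2 = (-37/28, 87/28, -47/28, 19/28)

Apply the Gram-Schmidt recurrence
  u_1 = v_1
  u_i = v_i − Σ_{j<i} ((v_i · u_j) / (u_j · u_j)) · u_j.

Step by step this gives:
  u_1 = (3, -1, -3, 3)
  u_2 = (-37/28, 87/28, -47/28, 19/28)

Orthogonality check:
  u_2 · u_1 = 0 (should be 0)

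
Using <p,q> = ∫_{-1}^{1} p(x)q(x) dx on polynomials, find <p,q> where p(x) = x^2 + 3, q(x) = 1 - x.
<p,q> = 20/3

Expand the product: p(x)·q(x) = -x^3 + x^2 - 3*x + 3.
∫_{-1}^{1} of each monomial x^k gives [2/(k+1) if k even, 0 if k odd]. Integrating term-by-term (or equivalently evaluating the antiderivative F(x) = -x^4/4 + x^3/3 - 3*x^2/2 + 3*x at the endpoints):
  F(1) − F(−1) = 19/12 − (-61/12) = 20/3.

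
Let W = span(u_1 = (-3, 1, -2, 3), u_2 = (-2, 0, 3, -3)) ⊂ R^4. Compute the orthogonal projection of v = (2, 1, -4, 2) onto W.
proj_W(v) = (2, 0, -3, 3)

Set up U = [u_1 | ... | u_2] ∈ R^(4×2). The projector onto W = col(U) is P = U (U^T U)^(-1) U^T.
Compute U^T U =
  [23, -9]
  [-9, 22],
and U^T v = (9, -22).
Solve U^T U · c = U^T v for the coefficients: c = (0, -1). The projection is proj_W(v) = U c.
Check: (v - proj_W(v)) · u_1 = 0  (should be 0).
Check: (v - proj_W(v)) · u_2 = 0  (should be 0).
Result: proj_W(v) = (2, 0, -3, 3).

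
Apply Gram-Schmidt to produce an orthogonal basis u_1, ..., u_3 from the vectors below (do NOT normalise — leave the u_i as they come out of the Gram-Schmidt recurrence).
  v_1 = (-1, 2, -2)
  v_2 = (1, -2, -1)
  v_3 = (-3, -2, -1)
Orthogonal basis:
  u_1 = (-1, 2, -2)
  u_2 = (2/3, -4/3, -5/3)
  u_3 = (-16/5, -8/5, 0)

Apply the Gram-Schmidt recurrence
  u_1 = v_1
  u_i = v_i − Σ_{j<i} ((v_i · u_j) / (u_j · u_j)) · u_j.

Step by step this gives:
  u_1 = (-1, 2, -2)
  u_2 = (2/3, -4/3, -5/3)
  u_3 = (-16/5, -8/5, 0)

Orthogonality check:
  u_2 · u_1 = 0 (should be 0)
  u_3 · u_1 = 0 (should be 0)
  u_3 · u_2 = 0 (should be 0)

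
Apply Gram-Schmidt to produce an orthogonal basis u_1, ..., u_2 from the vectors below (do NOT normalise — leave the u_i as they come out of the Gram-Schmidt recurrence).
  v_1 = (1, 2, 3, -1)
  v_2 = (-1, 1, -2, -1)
Orthogonal basis:
  u_1 = (1, 2, 3, -1)
  u_2 = (-11/15, 23/15, -6/5, -19/15)

Apply the Gram-Schmidt recurrence
  u_1 = v_1
  u_i = v_i − Σ_{j<i} ((v_i · u_j) / (u_j · u_j)) · u_j.

Step by step this gives:
  u_1 = (1, 2, 3, -1)
  u_2 = (-11/15, 23/15, -6/5, -19/15)

Orthogonality check:
  u_2 · u_1 = 0 (should be 0)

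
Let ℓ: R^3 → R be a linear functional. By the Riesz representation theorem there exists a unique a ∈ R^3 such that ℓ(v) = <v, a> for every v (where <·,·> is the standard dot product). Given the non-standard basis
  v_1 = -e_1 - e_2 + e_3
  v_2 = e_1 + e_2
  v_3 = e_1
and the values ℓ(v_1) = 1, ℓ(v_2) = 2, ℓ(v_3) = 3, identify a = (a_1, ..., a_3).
a = (3, -1, 3)

Write a = (a_1, ..., a_3) in the standard basis. For each basis vector v_i, ℓ(v_i) = <v_i, a> is a linear equation in the a_j's. Collect the n equations into a matrix system V a = ℓ, where row i of V is v_i (expressed in the standard basis). Since V is invertible (lower-triangular with 1s on the diagonal, up to permutation), solve by back-substitution:
  V =
[[-1, -1, 1],
 [1, 1, 0],
 [1, 0, 0]]
  V a = (1, 2, 3)
Solving gives a = (3, -1, 3).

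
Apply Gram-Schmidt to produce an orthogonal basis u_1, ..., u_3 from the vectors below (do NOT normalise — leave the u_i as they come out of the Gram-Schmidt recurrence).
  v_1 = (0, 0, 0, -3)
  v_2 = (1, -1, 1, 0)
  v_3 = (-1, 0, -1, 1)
Orthogonal basis:
  u_1 = (0, 0, 0, -3)
  u_2 = (1, -1, 1, 0)
  u_3 = (-1/3, -2/3, -1/3, 0)

Apply the Gram-Schmidt recurrence
  u_1 = v_1
  u_i = v_i − Σ_{j<i} ((v_i · u_j) / (u_j · u_j)) · u_j.

Step by step this gives:
  u_1 = (0, 0, 0, -3)
  u_2 = (1, -1, 1, 0)
  u_3 = (-1/3, -2/3, -1/3, 0)

Orthogonality check:
  u_2 · u_1 = 0 (should be 0)
  u_3 · u_1 = 0 (should be 0)
  u_3 · u_2 = 0 (should be 0)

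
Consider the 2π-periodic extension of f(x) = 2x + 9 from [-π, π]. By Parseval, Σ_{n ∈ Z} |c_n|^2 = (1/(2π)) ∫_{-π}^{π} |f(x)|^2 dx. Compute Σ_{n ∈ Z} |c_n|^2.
Σ |c_n|^2 = 4π^2/3 + 81

Expand and integrate term by term over [-π, π]:
  ∫ (2x)^2 dx = 4·(2π^3/3); ∫ 2·2·(9)·x dx = 0 (odd integrand); ∫ 9^2 dx = 81·2π.
So (1/(2π)) ∫_{-π}^{π} (2x + 9)^2 dx = 4π^2/3 + 81 = 4π^2/3 + 81.
Parseval ⇒ Σ |c_n|^2 = 4π^2/3 + 81.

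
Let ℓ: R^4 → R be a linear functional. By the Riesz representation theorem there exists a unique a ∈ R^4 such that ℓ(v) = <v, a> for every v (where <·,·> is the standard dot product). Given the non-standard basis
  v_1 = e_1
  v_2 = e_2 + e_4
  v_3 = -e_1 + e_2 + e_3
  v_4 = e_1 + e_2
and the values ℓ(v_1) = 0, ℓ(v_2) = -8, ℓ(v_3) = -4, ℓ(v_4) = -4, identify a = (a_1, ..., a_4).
a = (0, -4, 0, -4)

Write a = (a_1, ..., a_4) in the standard basis. For each basis vector v_i, ℓ(v_i) = <v_i, a> is a linear equation in the a_j's. Collect the n equations into a matrix system V a = ℓ, where row i of V is v_i (expressed in the standard basis). Since V is invertible (lower-triangular with 1s on the diagonal, up to permutation), solve by back-substitution:
  V =
[[1, 0, 0, 0],
 [0, 1, 0, 1],
 [-1, 1, 1, 0],
 [1, 1, 0, 0]]
  V a = (0, -8, -4, -4)
Solving gives a = (0, -4, 0, -4).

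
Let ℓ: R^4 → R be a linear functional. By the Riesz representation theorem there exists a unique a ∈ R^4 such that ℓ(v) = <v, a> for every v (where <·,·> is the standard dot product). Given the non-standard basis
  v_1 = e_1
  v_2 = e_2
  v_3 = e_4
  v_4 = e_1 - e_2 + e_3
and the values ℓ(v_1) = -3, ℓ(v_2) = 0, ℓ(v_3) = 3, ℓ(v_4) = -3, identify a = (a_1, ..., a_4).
a = (-3, 0, 0, 3)

Write a = (a_1, ..., a_4) in the standard basis. For each basis vector v_i, ℓ(v_i) = <v_i, a> is a linear equation in the a_j's. Collect the n equations into a matrix system V a = ℓ, where row i of V is v_i (expressed in the standard basis). Since V is invertible (lower-triangular with 1s on the diagonal, up to permutation), solve by back-substitution:
  V =
[[1, 0, 0, 0],
 [0, 1, 0, 0],
 [0, 0, 0, 1],
 [1, -1, 1, 0]]
  V a = (-3, 0, 3, -3)
Solving gives a = (-3, 0, 0, 3).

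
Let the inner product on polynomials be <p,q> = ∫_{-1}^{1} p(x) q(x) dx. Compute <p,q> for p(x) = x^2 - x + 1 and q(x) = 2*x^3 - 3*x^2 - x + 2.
<p,q> = 2

Expand the product: p(x)·q(x) = 2*x^5 - 5*x^4 + 4*x^3 - 3*x + 2.
∫_{-1}^{1} of each monomial x^k gives [2/(k+1) if k even, 0 if k odd]. Integrating term-by-term (or equivalently evaluating the antiderivative F(x) = x^6/3 - x^5 + x^4 - 3*x^2/2 + 2*x at the endpoints):
  F(1) − F(−1) = 5/6 − (-7/6) = 2.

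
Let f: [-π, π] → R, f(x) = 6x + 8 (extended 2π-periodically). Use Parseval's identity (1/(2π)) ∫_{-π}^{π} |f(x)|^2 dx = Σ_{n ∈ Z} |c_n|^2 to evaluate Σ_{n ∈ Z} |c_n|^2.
Σ |c_n|^2 = 12π^2 + 64

Expand and integrate term by term over [-π, π]:
  ∫ (6x)^2 dx = 36·(2π^3/3); ∫ 2·6·(8)·x dx = 0 (odd integrand); ∫ 8^2 dx = 64·2π.
So (1/(2π)) ∫_{-π}^{π} (6x + 8)^2 dx = 36π^2/3 + 64 = 12π^2 + 64.
Parseval ⇒ Σ |c_n|^2 = 12π^2 + 64.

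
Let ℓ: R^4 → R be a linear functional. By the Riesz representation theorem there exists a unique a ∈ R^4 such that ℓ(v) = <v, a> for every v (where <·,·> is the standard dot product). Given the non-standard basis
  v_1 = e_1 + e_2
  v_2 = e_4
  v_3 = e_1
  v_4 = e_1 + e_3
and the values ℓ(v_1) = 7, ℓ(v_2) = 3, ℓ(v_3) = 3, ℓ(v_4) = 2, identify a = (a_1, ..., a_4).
a = (3, 4, -1, 3)

Write a = (a_1, ..., a_4) in the standard basis. For each basis vector v_i, ℓ(v_i) = <v_i, a> is a linear equation in the a_j's. Collect the n equations into a matrix system V a = ℓ, where row i of V is v_i (expressed in the standard basis). Since V is invertible (lower-triangular with 1s on the diagonal, up to permutation), solve by back-substitution:
  V =
[[1, 1, 0, 0],
 [0, 0, 0, 1],
 [1, 0, 0, 0],
 [1, 0, 1, 0]]
  V a = (7, 3, 3, 2)
Solving gives a = (3, 4, -1, 3).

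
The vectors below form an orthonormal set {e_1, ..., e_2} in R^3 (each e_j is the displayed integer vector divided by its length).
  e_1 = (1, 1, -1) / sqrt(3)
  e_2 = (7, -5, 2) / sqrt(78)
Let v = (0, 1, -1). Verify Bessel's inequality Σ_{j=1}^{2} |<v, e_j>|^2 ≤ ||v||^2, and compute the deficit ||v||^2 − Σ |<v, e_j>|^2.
Σ |<v, e_j>|^2 = 51/26; ||v||^2 = 2; deficit = 1/26

Write each e_j = u_j / sqrt(<u_j, u_j>) where u_j is the displayed integer vector. Then <v, e_j> = <v, u_j> / sqrt(<u_j, u_j>), so |<v, e_j>|^2 = <v, u_j>^2 / <u_j, u_j>.
Coefficients: <v, e_1> = 2/sqrt(3), <v, e_2> = -7/sqrt(78).
Square and sum: Σ |<v, e_j>|^2 = 51/26.
Compute ||v||^2 = v·v = 2.
Deficit = 2 − 51/26 = 1/26 ≥ 0, confirming Bessel's inequality. (The deficit equals ||v − Σ <v,e_j> e_j||^2, the squared distance from v to span{e_j}.)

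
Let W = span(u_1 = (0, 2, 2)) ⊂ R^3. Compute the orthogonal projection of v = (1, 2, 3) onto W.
proj_W(v) = (0, 5/2, 5/2)

Set up U = [u_1 | ... | u_1] ∈ R^(3×1). The projector onto W = col(U) is P = U (U^T U)^(-1) U^T.
Compute U^T U =
  [8],
and U^T v = (10).
Solve U^T U · c = U^T v for the coefficients: c = (5/4). The projection is proj_W(v) = U c.
Check: (v - proj_W(v)) · u_1 = 0  (should be 0).
Result: proj_W(v) = (0, 5/2, 5/2).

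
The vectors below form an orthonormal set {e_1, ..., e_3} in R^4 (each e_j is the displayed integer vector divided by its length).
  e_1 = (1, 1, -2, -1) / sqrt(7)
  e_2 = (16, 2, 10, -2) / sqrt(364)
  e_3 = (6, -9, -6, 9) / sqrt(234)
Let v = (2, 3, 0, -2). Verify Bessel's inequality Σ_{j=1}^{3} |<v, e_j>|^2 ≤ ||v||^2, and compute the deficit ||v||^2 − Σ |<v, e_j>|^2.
Σ |<v, e_j>|^2 = 33/2; ||v||^2 = 17; deficit = 1/2

Write each e_j = u_j / sqrt(<u_j, u_j>) where u_j is the displayed integer vector. Then <v, e_j> = <v, u_j> / sqrt(<u_j, u_j>), so |<v, e_j>|^2 = <v, u_j>^2 / <u_j, u_j>.
Coefficients: <v, e_1> = 7/sqrt(7), <v, e_2> = 42/sqrt(364), <v, e_3> = -33/sqrt(234).
Square and sum: Σ |<v, e_j>|^2 = 33/2.
Compute ||v||^2 = v·v = 17.
Deficit = 17 − 33/2 = 1/2 ≥ 0, confirming Bessel's inequality. (The deficit equals ||v − Σ <v,e_j> e_j||^2, the squared distance from v to span{e_j}.)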